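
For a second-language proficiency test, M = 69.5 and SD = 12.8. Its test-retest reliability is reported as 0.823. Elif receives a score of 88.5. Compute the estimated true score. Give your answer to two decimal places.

85.14

Regress the observed score toward the mean by the unreliability: T̂ = 0.823·88.5 + 0.177·69.5 = 72.8355 + 12.3015 = 85.137.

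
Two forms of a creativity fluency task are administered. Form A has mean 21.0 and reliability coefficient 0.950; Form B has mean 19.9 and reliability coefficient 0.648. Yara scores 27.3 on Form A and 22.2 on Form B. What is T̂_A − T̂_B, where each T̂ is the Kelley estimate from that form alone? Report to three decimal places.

5.595

T̂_A = 0.950(27.3) + 0.050(21.0) = 26.98500
T̂_B = 0.648(22.2) + 0.352(19.9) = 21.39040
T̂_A − T̂_B = 5.59460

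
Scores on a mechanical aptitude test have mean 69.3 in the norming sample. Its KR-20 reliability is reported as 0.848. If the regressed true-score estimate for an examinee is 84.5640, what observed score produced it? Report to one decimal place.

T̂ = ρX + (1 − ρ)μ  ⇒  X = (T̂ − (1 − ρ)μ) / ρ
X = (84.5640 − 0.152 × 69.3) / 0.848 = (84.5640 − 10.5336) / 0.848 = 74.0304 / 0.848 = 87.300

87.3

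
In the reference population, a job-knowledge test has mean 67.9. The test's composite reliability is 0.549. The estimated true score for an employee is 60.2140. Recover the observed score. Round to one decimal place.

53.9

T̂ = ρX + (1 − ρ)μ  ⇒  X = (T̂ − (1 − ρ)μ) / ρ
X = (60.2140 − 0.451 × 67.9) / 0.549 = (60.2140 − 30.6229) / 0.549 = 29.5911 / 0.549 = 53.900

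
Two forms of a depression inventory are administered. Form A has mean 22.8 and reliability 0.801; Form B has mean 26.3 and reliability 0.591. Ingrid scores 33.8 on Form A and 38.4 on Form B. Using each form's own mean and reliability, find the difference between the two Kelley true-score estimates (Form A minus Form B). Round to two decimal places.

-1.84

T̂_A = 0.801(33.8) + 0.199(22.8) = 31.6110
T̂_B = 0.591(38.4) + 0.409(26.3) = 33.4511
T̂_A − T̂_B = -1.8401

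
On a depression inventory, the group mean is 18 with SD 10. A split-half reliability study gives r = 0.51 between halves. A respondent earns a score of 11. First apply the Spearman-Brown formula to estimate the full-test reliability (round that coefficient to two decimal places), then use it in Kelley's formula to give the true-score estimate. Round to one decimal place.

Spearman-Brown: ρ = 2r/(1 + r) = 2(0.51)/(1 + 0.51) = 1.020/1.51 = 0.6755 → 0.68
Kelley's formula gives T̂ = 0.68·11 + 0.32·18 = 7.48 + 5.76 = 13.24.

13.2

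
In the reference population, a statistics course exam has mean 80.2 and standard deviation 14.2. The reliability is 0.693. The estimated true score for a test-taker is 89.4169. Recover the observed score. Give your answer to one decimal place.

93.5

T̂ = ρX + (1 − ρ)μ  ⇒  X = (T̂ − (1 − ρ)μ) / ρ
X = (89.4169 − 0.307 × 80.2) / 0.693 = (89.4169 − 24.6214) / 0.693 = 64.7955 / 0.693 = 93.500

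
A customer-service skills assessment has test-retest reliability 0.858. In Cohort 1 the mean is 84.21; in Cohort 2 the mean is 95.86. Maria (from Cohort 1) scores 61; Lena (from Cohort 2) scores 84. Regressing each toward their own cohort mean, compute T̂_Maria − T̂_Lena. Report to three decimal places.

T̂_Maria = 0.858(61) + 0.142(84.21) = 64.29582
T̂_Lena = 0.858(84) + 0.142(95.86) = 85.68412
Difference = 64.29582 − 85.68412 = -21.38830

-21.388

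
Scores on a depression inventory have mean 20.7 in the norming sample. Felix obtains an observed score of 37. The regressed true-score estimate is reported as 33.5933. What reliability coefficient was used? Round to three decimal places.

0.791

T̂ = ρX + (1 − ρ)μ  ⇒  T̂ − μ = ρ(X − μ)
ρ = (T̂ − μ)/(X − μ) = (33.5933 − 20.7) / (37 − 20.7) = 12.8933 / 16.3 = 0.79100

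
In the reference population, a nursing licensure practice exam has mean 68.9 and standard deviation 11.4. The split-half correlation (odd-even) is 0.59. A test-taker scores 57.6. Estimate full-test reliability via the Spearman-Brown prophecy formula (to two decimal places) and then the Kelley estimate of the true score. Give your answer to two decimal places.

Spearman-Brown: ρ = 2r/(1 + r) = 2(0.59)/(1 + 0.59) = 1.180/1.59 = 0.7421 → 0.74
T̂ = ρX + (1 − ρ)μ
  = 0.74 × 57.6 + 0.26 × 68.9
  = 42.624 + 17.914
  = 60.538
  ≈ 60.54

60.54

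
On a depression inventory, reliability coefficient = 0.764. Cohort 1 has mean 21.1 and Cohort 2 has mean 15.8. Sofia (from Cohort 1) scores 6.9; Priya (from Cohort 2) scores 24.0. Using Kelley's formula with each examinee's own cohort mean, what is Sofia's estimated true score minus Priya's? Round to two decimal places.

-11.81

T̂_Sofia = 0.764(6.9) + 0.236(21.1) = 10.2512
T̂_Priya = 0.764(24.0) + 0.236(15.8) = 22.0648
Difference = 10.2512 − 22.0648 = -11.8136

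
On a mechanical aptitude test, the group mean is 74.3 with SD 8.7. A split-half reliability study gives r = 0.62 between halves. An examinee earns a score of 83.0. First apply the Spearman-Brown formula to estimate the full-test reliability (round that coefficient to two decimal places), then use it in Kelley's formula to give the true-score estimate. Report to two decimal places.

Spearman-Brown: ρ = 2r/(1 + r) = 2(0.62)/(1 + 0.62) = 1.240/1.62 = 0.7654 → 0.77
Regress the observed score toward the mean by the unreliability: T̂ = 0.77·83.0 + 0.23·74.3 = 63.910 + 17.089 = 80.999.

81.00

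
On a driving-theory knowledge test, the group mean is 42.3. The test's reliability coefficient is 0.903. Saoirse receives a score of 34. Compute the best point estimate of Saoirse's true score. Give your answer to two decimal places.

T̂ = ρX + (1 − ρ)μ
  = 0.903 × 34 + 0.097 × 42.3
  = 30.702 + 4.1031
  = 34.805
  ≈ 34.81

34.81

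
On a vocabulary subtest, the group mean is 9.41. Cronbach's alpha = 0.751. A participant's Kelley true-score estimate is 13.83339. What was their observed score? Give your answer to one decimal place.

T̂ = ρX + (1 − ρ)μ  ⇒  X = (T̂ − (1 − ρ)μ) / ρ
X = (13.83339 − 0.249 × 9.41) / 0.751 = (13.83339 − 2.34309) / 0.751 = 11.49030 / 0.751 = 15.300

15.3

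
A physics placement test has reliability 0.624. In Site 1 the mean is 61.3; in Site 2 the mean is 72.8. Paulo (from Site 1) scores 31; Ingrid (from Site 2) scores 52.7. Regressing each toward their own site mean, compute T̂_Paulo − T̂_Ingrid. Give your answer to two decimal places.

T̂_Paulo = 0.624(31) + 0.376(61.3) = 42.3928
T̂_Ingrid = 0.624(52.7) + 0.376(72.8) = 60.2576
Difference = 42.3928 − 60.2576 = -17.8648

-17.86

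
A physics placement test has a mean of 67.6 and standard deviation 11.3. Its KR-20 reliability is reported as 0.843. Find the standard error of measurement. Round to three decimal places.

4.477

SEM = SD · √(1 − ρ) = 11.3 × √0.157 = 11.3 × 0.3962 = 4.4774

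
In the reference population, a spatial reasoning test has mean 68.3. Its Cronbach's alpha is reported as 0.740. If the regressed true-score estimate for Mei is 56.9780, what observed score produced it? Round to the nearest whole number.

53

T̂ = ρX + (1 − ρ)μ  ⇒  X = (T̂ − (1 − ρ)μ) / ρ
X = (56.9780 − 0.260 × 68.3) / 0.740 = (56.9780 − 17.7580) / 0.740 = 39.2200 / 0.740 = 53.00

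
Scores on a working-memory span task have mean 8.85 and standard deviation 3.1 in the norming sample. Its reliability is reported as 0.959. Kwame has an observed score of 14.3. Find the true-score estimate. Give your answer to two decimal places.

Weight the observed score by reliability and the mean by (1 − reliability): T̂ = 0.959·14.3 + 0.041·8.85 = 13.7137 + 0.36285 = 14.077.

14.08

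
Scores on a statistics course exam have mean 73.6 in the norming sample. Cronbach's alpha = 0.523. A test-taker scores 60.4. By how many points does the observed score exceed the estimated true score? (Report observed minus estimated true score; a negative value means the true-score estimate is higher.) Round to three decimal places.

-6.296

T̂ = ρX + (1 − ρ)μ
  = 0.523 × 60.4 + 0.477 × 73.6
  = 31.5892 + 35.1072
  = 66.69640
  ≈ 66.6964
X − T̂ = 60.4 − 66.6964 = -6.2964 → -6.296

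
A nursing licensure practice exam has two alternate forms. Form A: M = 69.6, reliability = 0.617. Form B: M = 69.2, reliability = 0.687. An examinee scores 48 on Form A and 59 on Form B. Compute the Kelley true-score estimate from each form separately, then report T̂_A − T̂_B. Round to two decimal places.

T̂_A = 0.617(48) + 0.383(69.6) = 56.2728
T̂_B = 0.687(59) + 0.313(69.2) = 62.1926
T̂_A − T̂_B = -5.9198

-5.92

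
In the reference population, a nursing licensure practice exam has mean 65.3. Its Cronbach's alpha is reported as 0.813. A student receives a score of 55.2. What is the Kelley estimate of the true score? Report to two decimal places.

Weight the observed score by reliability and the mean by (1 − reliability): T̂ = 0.813·55.2 + 0.187·65.3 = 44.8776 + 12.2111 = 57.089.

57.09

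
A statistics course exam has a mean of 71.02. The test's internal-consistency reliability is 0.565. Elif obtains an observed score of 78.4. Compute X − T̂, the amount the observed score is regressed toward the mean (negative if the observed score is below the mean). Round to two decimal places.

3.21

T̂ = 0.565(78.4) + 0.435(71.02) = 44.2960 + 30.89370 = 75.1897 → 75.190
X − T̂ = 78.4 − 75.190 = 3.210 → 3.21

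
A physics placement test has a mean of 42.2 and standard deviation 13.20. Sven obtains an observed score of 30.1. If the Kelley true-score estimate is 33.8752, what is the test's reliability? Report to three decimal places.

T̂ = ρX + (1 − ρ)μ  ⇒  T̂ − μ = ρ(X − μ)
ρ = (T̂ − μ)/(X − μ) = (33.8752 − 42.2) / (30.1 − 42.2) = -8.3248 / -12.1 = 0.68800

0.688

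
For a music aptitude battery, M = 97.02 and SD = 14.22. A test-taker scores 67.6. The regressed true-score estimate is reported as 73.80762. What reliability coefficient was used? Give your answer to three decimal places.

T̂ = ρX + (1 − ρ)μ  ⇒  T̂ − μ = ρ(X − μ)
ρ = (T̂ − μ)/(X − μ) = (73.80762 − 97.02) / (67.6 − 97.02) = -23.21238 / -29.42 = 0.78900

0.789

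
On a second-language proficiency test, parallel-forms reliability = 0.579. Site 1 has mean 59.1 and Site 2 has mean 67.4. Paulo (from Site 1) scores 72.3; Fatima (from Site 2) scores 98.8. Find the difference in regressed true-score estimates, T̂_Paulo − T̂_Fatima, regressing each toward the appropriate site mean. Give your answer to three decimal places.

-18.838

T̂_Paulo = 0.579(72.3) + 0.421(59.1) = 66.74280
T̂_Fatima = 0.579(98.8) + 0.421(67.4) = 85.58060
Difference = 66.74280 − 85.58060 = -18.83780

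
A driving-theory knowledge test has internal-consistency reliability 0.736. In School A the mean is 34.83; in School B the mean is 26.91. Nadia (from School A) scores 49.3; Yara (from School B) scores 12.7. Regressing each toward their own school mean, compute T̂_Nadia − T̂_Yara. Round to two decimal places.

T̂_Nadia = 0.736(49.3) + 0.264(34.83) = 45.4799
T̂_Yara = 0.736(12.7) + 0.264(26.91) = 16.4514
Difference = 45.4799 − 16.4514 = 29.0285

29.03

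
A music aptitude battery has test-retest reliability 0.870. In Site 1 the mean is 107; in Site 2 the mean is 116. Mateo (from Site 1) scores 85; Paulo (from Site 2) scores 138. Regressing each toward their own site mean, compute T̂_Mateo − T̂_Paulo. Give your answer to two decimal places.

T̂_Mateo = 0.870(85) + 0.130(107) = 87.8600
T̂_Paulo = 0.870(138) + 0.130(116) = 135.1400
Difference = 87.8600 − 135.1400 = -47.2800

-47.28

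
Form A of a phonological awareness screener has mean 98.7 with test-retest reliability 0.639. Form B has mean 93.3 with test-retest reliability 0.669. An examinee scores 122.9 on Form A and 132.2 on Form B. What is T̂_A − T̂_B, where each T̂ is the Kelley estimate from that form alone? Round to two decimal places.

T̂_A = 0.639(122.9) + 0.361(98.7) = 114.1638
T̂_B = 0.669(132.2) + 0.331(93.3) = 119.3241
T̂_A − T̂_B = -5.1603

-5.16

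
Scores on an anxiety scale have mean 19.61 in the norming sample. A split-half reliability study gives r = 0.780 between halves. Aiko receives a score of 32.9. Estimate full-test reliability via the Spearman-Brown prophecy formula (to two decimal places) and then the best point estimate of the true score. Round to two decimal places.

31.31

Spearman-Brown: ρ = 2r/(1 + r) = 2(0.780)/(1 + 0.780) = 1.5600/1.780 = 0.8764 → 0.88
T̂ = ρX + (1 − ρ)μ
  = 0.88 × 32.9 + 0.12 × 19.61
  = 28.952 + 2.3532
  = 31.305
  ≈ 31.31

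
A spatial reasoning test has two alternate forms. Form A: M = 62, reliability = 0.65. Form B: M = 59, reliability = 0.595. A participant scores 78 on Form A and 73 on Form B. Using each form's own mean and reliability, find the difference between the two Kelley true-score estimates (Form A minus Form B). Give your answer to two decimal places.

T̂_A = 0.65(78) + 0.35(62) = 72.4000
T̂_B = 0.595(73) + 0.405(59) = 67.3300
T̂_A − T̂_B = 5.0700

5.07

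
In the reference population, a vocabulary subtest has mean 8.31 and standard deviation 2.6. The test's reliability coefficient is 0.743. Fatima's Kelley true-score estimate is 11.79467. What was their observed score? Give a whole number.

13

T̂ = ρX + (1 − ρ)μ  ⇒  X = (T̂ − (1 − ρ)μ) / ρ
X = (11.79467 − 0.257 × 8.31) / 0.743 = (11.79467 − 2.13567) / 0.743 = 9.65900 / 0.743 = 13.00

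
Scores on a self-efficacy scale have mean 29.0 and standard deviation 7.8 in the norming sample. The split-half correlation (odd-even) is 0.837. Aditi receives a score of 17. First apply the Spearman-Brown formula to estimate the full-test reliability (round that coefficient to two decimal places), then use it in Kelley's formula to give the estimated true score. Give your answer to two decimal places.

Spearman-Brown: ρ = 2r/(1 + r) = 2(0.837)/(1 + 0.837) = 1.6740/1.837 = 0.9113 → 0.91
Weight the observed score by reliability and the mean by (1 − reliability): T̂ = 0.91·17 + 0.09·29.0 = 15.47 + 2.610 = 18.080.

18.08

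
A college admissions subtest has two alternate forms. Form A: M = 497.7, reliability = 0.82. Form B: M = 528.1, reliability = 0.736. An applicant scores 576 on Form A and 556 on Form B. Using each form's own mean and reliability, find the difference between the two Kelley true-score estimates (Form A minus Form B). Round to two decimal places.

13.27

T̂_A = 0.82(576) + 0.18(497.7) = 561.9060
T̂_B = 0.736(556) + 0.264(528.1) = 548.6344
T̂_A − T̂_B = 13.2716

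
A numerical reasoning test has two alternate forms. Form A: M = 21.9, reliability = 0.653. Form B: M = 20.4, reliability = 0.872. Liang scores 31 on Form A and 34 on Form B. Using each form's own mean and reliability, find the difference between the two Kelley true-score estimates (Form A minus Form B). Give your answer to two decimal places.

-4.42

T̂_A = 0.653(31) + 0.347(21.9) = 27.8423
T̂_B = 0.872(34) + 0.128(20.4) = 32.2592
T̂_A − T̂_B = -4.4169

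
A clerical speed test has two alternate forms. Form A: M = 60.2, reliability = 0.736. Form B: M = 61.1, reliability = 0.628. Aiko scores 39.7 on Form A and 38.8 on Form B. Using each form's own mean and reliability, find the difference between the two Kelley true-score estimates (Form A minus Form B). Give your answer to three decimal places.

-1.984

T̂_A = 0.736(39.7) + 0.264(60.2) = 45.11200
T̂_B = 0.628(38.8) + 0.372(61.1) = 47.09560
T̂_A − T̂_B = -1.98360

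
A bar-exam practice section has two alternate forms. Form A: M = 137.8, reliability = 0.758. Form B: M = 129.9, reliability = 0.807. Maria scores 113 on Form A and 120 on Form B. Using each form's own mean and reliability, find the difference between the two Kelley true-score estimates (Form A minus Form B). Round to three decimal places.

-2.909

T̂_A = 0.758(113) + 0.242(137.8) = 119.00160
T̂_B = 0.807(120) + 0.193(129.9) = 121.91070
T̂_A − T̂_B = -2.90910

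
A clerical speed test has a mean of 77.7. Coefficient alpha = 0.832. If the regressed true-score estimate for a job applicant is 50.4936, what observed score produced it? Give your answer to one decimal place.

T̂ = ρX + (1 − ρ)μ  ⇒  X = (T̂ − (1 − ρ)μ) / ρ
X = (50.4936 − 0.168 × 77.7) / 0.832 = (50.4936 − 13.0536) / 0.832 = 37.4400 / 0.832 = 45.000

45.0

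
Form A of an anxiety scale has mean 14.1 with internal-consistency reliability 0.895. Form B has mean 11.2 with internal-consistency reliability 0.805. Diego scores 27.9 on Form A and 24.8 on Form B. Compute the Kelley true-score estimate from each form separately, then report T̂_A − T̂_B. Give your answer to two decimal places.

4.30

T̂_A = 0.895(27.9) + 0.105(14.1) = 26.4510
T̂_B = 0.805(24.8) + 0.195(11.2) = 22.1480
T̂_A − T̂_B = 4.3030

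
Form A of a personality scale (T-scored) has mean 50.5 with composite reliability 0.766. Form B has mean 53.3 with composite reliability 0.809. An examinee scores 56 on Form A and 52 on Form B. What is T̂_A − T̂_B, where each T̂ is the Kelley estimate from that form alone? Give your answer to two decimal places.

2.46

T̂_A = 0.766(56) + 0.234(50.5) = 54.7130
T̂_B = 0.809(52) + 0.191(53.3) = 52.2483
T̂_A − T̂_B = 2.4647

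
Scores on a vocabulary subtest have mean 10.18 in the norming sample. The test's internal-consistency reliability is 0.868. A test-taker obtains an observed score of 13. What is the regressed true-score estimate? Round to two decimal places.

12.63

T̂ = 0.868(13) + 0.132(10.18) = 11.284 + 1.34376 = 12.628 → 12.63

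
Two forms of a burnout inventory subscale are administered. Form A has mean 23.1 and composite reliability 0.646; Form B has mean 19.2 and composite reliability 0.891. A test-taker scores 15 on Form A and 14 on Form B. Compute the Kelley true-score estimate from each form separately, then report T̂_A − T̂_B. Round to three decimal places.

T̂_A = 0.646(15) + 0.354(23.1) = 17.86740
T̂_B = 0.891(14) + 0.109(19.2) = 14.56680
T̂_A − T̂_B = 3.30060

3.301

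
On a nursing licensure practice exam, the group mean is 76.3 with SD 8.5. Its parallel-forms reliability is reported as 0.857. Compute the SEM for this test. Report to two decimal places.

3.21

SEM = SD · √(1 − ρ) = 8.5 × √0.143 = 8.5 × 0.3782 = 3.214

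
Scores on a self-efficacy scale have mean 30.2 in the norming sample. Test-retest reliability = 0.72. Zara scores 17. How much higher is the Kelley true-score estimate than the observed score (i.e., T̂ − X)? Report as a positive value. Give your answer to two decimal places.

T̂ = ρX + (1 − ρ)μ
  = 0.72 × 17 + 0.28 × 30.2
  = 12.24 + 8.456
  = 20.6960
  ≈ 20.696
T̂ − X = 20.696 − 17 = 3.696 → 3.70

3.70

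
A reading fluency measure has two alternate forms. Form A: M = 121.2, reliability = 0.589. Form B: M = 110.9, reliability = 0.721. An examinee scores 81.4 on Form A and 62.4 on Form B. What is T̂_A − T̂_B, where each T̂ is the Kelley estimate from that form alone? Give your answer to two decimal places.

21.83

T̂_A = 0.589(81.4) + 0.411(121.2) = 97.7578
T̂_B = 0.721(62.4) + 0.279(110.9) = 75.9315
T̂_A − T̂_B = 21.8263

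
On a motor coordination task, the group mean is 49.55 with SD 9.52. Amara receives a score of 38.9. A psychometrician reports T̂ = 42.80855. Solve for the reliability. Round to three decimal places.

T̂ = ρX + (1 − ρ)μ  ⇒  T̂ − μ = ρ(X − μ)
ρ = (T̂ − μ)/(X − μ) = (42.80855 − 49.55) / (38.9 − 49.55) = -6.74145 / -10.65 = 0.63300

0.633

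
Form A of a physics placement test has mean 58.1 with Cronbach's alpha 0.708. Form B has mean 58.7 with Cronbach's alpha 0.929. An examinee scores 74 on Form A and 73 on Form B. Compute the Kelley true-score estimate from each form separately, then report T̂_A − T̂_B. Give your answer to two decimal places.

T̂_A = 0.708(74) + 0.292(58.1) = 69.3572
T̂_B = 0.929(73) + 0.071(58.7) = 71.9847
T̂_A − T̂_B = -2.6275

-2.63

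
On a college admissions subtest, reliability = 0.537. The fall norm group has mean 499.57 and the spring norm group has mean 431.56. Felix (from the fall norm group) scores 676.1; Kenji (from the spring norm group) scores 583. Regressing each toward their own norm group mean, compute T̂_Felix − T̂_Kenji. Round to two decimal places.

T̂_Felix = 0.537(676.1) + 0.463(499.57) = 594.3666
T̂_Kenji = 0.537(583) + 0.463(431.56) = 512.8833
Difference = 594.3666 − 512.8833 = 81.4833

81.48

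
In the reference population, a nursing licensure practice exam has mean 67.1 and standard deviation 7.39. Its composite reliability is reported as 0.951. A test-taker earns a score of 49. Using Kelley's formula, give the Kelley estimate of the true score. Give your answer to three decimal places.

T̂ = 0.951(49) + 0.049(67.1) = 46.599 + 3.2879 = 49.8869 → 49.887

49.887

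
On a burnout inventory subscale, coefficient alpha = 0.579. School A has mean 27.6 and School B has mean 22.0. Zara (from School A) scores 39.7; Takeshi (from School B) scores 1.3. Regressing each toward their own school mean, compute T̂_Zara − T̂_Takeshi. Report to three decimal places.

24.591

T̂_Zara = 0.579(39.7) + 0.421(27.6) = 34.60590
T̂_Takeshi = 0.579(1.3) + 0.421(22.0) = 10.01470
Difference = 34.60590 − 10.01470 = 24.59120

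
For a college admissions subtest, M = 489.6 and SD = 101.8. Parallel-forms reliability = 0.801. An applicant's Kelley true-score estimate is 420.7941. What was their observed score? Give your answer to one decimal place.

T̂ = ρX + (1 − ρ)μ  ⇒  X = (T̂ − (1 − ρ)μ) / ρ
X = (420.7941 − 0.199 × 489.6) / 0.801 = (420.7941 − 97.4304) / 0.801 = 323.3637 / 0.801 = 403.700

403.7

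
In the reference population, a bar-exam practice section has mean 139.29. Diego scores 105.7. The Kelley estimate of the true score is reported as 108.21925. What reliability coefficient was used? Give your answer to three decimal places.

T̂ = ρX + (1 − ρ)μ  ⇒  T̂ − μ = ρ(X − μ)
ρ = (T̂ − μ)/(X − μ) = (108.21925 − 139.29) / (105.7 − 139.29) = -31.07075 / -33.59 = 0.92500

0.925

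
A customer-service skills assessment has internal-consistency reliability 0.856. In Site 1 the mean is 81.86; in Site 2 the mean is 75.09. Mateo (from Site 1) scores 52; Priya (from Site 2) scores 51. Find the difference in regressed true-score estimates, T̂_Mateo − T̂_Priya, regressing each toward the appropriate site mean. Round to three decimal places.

T̂_Mateo = 0.856(52) + 0.144(81.86) = 56.29984
T̂_Priya = 0.856(51) + 0.144(75.09) = 54.46896
Difference = 56.29984 − 54.46896 = 1.83088

1.831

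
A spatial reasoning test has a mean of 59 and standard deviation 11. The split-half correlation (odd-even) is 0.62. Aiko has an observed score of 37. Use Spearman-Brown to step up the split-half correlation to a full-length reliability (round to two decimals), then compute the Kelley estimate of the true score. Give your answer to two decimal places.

42.06

Spearman-Brown: ρ = 2r/(1 + r) = 2(0.62)/(1 + 0.62) = 1.240/1.62 = 0.7654 → 0.77
T̂ = 0.77(37) + 0.23(59) = 28.49 + 13.57 = 42.060 → 42.06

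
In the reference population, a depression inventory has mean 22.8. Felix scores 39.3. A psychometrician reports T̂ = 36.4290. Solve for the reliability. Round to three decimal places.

T̂ = ρX + (1 − ρ)μ  ⇒  T̂ − μ = ρ(X − μ)
ρ = (T̂ − μ)/(X − μ) = (36.4290 − 22.8) / (39.3 − 22.8) = 13.6290 / 16.5 = 0.82600

0.826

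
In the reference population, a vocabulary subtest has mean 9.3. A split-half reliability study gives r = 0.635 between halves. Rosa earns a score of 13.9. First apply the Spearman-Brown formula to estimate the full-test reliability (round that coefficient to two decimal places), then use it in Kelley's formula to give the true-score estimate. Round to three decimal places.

12.888

Spearman-Brown: ρ = 2r/(1 + r) = 2(0.635)/(1 + 0.635) = 1.2700/1.635 = 0.7768 → 0.78
Regress the observed score toward the mean by the unreliability: T̂ = 0.78·13.9 + 0.22·9.3 = 10.842 + 2.046 = 12.8880.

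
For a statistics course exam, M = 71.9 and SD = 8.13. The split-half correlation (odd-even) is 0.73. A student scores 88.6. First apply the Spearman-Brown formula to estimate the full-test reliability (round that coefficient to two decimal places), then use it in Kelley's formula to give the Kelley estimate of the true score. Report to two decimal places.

Spearman-Brown: ρ = 2r/(1 + r) = 2(0.73)/(1 + 0.73) = 1.460/1.73 = 0.8439 → 0.84
Weight the observed score by reliability and the mean by (1 − reliability): T̂ = 0.84·88.6 + 0.16·71.9 = 74.424 + 11.504 = 85.928.

85.93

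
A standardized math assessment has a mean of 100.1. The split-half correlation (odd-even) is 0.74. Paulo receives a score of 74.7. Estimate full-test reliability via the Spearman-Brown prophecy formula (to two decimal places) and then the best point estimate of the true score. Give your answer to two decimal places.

78.51

Spearman-Brown: ρ = 2r/(1 + r) = 2(0.74)/(1 + 0.74) = 1.480/1.74 = 0.8506 → 0.85
Regress the observed score toward the mean by the unreliability: T̂ = 0.85·74.7 + 0.15·100.1 = 63.495 + 15.015 = 78.510.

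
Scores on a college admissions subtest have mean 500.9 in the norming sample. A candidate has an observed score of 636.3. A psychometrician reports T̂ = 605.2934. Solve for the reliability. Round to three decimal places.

T̂ = ρX + (1 − ρ)μ  ⇒  T̂ − μ = ρ(X − μ)
ρ = (T̂ − μ)/(X − μ) = (605.2934 − 500.9) / (636.3 − 500.9) = 104.3934 / 135.4 = 0.77100

0.771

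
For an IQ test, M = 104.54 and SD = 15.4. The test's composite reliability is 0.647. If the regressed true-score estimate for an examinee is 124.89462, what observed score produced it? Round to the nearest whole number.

136

T̂ = ρX + (1 − ρ)μ  ⇒  X = (T̂ − (1 − ρ)μ) / ρ
X = (124.89462 − 0.353 × 104.54) / 0.647 = (124.89462 − 36.90262) / 0.647 = 87.99200 / 0.647 = 136.00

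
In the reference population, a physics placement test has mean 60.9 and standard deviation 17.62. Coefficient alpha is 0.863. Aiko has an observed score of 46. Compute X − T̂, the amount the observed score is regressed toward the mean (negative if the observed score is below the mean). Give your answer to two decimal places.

-2.04

T̂ = 0.863(46) + 0.137(60.9) = 39.698 + 8.3433 = 48.0413 → 48.041
X − T̂ = 46 − 48.041 = -2.041 → -2.04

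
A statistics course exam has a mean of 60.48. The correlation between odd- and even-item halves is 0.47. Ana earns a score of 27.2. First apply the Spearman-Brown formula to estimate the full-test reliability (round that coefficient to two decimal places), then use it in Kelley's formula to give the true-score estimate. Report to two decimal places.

39.18

Spearman-Brown: ρ = 2r/(1 + r) = 2(0.47)/(1 + 0.47) = 0.940/1.47 = 0.6395 → 0.64
T̂ = ρX + (1 − ρ)μ
  = 0.64 × 27.2 + 0.36 × 60.48
  = 17.408 + 21.7728
  = 39.181
  ≈ 39.18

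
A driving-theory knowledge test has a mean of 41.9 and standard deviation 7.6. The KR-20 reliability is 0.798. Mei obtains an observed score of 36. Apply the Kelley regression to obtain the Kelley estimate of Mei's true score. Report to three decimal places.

37.192

T̂ = 0.798(36) + 0.202(41.9) = 28.728 + 8.4638 = 37.1918 → 37.192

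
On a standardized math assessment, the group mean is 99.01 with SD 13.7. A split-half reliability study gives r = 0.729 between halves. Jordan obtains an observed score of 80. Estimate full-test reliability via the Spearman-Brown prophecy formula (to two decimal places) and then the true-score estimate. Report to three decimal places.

83.042

Spearman-Brown: ρ = 2r/(1 + r) = 2(0.729)/(1 + 0.729) = 1.4580/1.729 = 0.8433 → 0.84
Regress the observed score toward the mean by the unreliability: T̂ = 0.84·80 + 0.16·99.01 = 67.20 + 15.8416 = 83.0416.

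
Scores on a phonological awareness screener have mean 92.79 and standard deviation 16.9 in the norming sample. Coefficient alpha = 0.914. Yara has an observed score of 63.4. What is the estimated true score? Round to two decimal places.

65.93

Weight the observed score by reliability and the mean by (1 − reliability): T̂ = 0.914·63.4 + 0.086·92.79 = 57.9476 + 7.97994 = 65.928.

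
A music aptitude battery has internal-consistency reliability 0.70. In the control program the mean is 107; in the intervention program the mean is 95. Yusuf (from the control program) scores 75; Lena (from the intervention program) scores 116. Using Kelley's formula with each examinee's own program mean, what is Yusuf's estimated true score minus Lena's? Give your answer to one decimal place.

-25.1

T̂_Yusuf = 0.70(75) + 0.30(107) = 84.600
T̂_Lena = 0.70(116) + 0.30(95) = 109.700
Difference = 84.600 − 109.700 = -25.100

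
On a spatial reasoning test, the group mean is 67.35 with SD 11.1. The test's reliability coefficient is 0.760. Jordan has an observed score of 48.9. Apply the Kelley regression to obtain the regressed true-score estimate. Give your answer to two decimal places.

Regress the observed score toward the mean by the unreliability: T̂ = 0.760·48.9 + 0.240·67.35 = 37.1640 + 16.16400 = 53.328.

53.33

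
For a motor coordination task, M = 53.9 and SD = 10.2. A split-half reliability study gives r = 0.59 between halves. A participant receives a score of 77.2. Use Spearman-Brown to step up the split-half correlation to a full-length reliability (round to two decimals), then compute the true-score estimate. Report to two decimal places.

Spearman-Brown: ρ = 2r/(1 + r) = 2(0.59)/(1 + 0.59) = 1.180/1.59 = 0.7421 → 0.74
T̂ = 0.74(77.2) + 0.26(53.9) = 57.128 + 14.014 = 71.142 → 71.14

71.14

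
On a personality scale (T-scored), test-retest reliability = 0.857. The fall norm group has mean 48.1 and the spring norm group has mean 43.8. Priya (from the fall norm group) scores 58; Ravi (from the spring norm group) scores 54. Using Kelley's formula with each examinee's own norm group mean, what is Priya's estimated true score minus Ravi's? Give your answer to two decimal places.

T̂_Priya = 0.857(58) + 0.143(48.1) = 56.5843
T̂_Ravi = 0.857(54) + 0.143(43.8) = 52.5414
Difference = 56.5843 − 52.5414 = 4.0429

4.04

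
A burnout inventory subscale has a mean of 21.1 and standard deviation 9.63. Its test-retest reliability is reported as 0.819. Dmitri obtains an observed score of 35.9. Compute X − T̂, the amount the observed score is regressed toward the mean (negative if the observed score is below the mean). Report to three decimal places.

T̂ = 0.819(35.9) + 0.181(21.1) = 29.4021 + 3.8191 = 33.22120 → 33.2212
X − T̂ = 35.9 − 33.2212 = 2.6788 → 2.679

2.679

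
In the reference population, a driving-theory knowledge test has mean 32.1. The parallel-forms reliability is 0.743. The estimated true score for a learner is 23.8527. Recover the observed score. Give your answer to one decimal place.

T̂ = ρX + (1 − ρ)μ  ⇒  X = (T̂ − (1 − ρ)μ) / ρ
X = (23.8527 − 0.257 × 32.1) / 0.743 = (23.8527 − 8.2497) / 0.743 = 15.6030 / 0.743 = 21.000

21.0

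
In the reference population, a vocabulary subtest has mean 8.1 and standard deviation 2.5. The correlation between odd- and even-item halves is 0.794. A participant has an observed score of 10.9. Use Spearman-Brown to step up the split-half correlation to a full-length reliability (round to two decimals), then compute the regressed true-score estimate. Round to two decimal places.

Spearman-Brown: ρ = 2r/(1 + r) = 2(0.794)/(1 + 0.794) = 1.5880/1.794 = 0.8852 → 0.89
T̂ = ρX + (1 − ρ)μ
  = 0.89 × 10.9 + 0.11 × 8.1
  = 9.701 + 0.891
  = 10.592
  ≈ 10.59

10.59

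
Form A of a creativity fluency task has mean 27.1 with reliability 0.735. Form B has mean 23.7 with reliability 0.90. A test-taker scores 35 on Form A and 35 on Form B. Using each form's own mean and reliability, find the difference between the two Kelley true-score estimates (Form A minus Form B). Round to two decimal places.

-0.96

T̂_A = 0.735(35) + 0.265(27.1) = 32.9065
T̂_B = 0.90(35) + 0.10(23.7) = 33.8700
T̂_A − T̂_B = -0.9635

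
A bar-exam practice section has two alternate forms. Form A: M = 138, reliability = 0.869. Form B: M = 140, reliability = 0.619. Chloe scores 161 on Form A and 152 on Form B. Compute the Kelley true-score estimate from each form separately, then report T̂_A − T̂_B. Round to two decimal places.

10.56

T̂_A = 0.869(161) + 0.131(138) = 157.9870
T̂_B = 0.619(152) + 0.381(140) = 147.4280
T̂_A − T̂_B = 10.5590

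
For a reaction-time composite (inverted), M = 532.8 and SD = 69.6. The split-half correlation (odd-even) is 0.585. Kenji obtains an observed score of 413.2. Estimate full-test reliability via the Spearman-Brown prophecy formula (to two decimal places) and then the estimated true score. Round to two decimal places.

444.30

Spearman-Brown: ρ = 2r/(1 + r) = 2(0.585)/(1 + 0.585) = 1.1700/1.585 = 0.7382 → 0.74
Weight the observed score by reliability and the mean by (1 − reliability): T̂ = 0.74·413.2 + 0.26·532.8 = 305.768 + 138.528 = 444.296.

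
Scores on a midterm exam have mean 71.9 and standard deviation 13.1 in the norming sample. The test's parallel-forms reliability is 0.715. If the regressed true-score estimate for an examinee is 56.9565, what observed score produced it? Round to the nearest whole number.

51

T̂ = ρX + (1 − ρ)μ  ⇒  X = (T̂ − (1 − ρ)μ) / ρ
X = (56.9565 − 0.285 × 71.9) / 0.715 = (56.9565 − 20.4915) / 0.715 = 36.4650 / 0.715 = 51.00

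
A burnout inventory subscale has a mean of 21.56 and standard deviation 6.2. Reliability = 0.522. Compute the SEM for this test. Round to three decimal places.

4.287

SEM = SD · √(1 − ρ) = 6.2 × √0.478 = 6.2 × 0.6914 = 4.2865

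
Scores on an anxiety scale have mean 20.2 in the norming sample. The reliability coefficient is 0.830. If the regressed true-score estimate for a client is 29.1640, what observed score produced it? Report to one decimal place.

T̂ = ρX + (1 − ρ)μ  ⇒  X = (T̂ − (1 − ρ)μ) / ρ
X = (29.1640 − 0.170 × 20.2) / 0.830 = (29.1640 − 3.4340) / 0.830 = 25.7300 / 0.830 = 31.000

31.0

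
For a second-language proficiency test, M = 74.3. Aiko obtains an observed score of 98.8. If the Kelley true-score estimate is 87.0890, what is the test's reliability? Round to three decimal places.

0.522

T̂ = ρX + (1 − ρ)μ  ⇒  T̂ − μ = ρ(X − μ)
ρ = (T̂ − μ)/(X − μ) = (87.0890 − 74.3) / (98.8 − 74.3) = 12.7890 / 24.5 = 0.52200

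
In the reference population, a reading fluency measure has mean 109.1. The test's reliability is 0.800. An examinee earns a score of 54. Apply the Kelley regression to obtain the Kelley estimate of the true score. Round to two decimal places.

T̂ = 0.800(54) + 0.200(109.1) = 43.200 + 21.8200 = 65.020 → 65.02

65.02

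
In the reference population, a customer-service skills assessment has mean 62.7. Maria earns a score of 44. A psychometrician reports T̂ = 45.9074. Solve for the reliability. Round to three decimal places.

0.898

T̂ = ρX + (1 − ρ)μ  ⇒  T̂ − μ = ρ(X − μ)
ρ = (T̂ − μ)/(X − μ) = (45.9074 − 62.7) / (44 − 62.7) = -16.7926 / -18.7 = 0.89800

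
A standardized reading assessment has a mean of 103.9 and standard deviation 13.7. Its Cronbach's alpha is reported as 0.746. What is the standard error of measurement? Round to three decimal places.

SEM = SD · √(1 − ρ) = 13.7 × √0.254 = 13.7 × 0.5040 = 6.9046

6.905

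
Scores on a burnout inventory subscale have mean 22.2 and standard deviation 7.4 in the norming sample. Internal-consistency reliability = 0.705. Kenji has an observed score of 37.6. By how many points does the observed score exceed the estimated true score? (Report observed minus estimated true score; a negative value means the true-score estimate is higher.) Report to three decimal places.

T̂ = 0.705(37.6) + 0.295(22.2) = 26.5080 + 6.5490 = 33.05700 → 33.0570
X − T̂ = 37.6 − 33.0570 = 4.5430 → 4.543

4.543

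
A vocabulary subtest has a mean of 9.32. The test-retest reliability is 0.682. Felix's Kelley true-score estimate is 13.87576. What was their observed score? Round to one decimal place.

T̂ = ρX + (1 − ρ)μ  ⇒  X = (T̂ − (1 − ρ)μ) / ρ
X = (13.87576 − 0.318 × 9.32) / 0.682 = (13.87576 − 2.96376) / 0.682 = 10.91200 / 0.682 = 16.000

16.0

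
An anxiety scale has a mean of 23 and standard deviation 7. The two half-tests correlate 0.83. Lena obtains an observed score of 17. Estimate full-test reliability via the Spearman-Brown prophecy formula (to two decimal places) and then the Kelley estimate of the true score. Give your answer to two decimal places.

17.54

Spearman-Brown: ρ = 2r/(1 + r) = 2(0.83)/(1 + 0.83) = 1.660/1.83 = 0.9071 → 0.91
Weight the observed score by reliability and the mean by (1 − reliability): T̂ = 0.91·17 + 0.09·23 = 15.47 + 2.07 = 17.540.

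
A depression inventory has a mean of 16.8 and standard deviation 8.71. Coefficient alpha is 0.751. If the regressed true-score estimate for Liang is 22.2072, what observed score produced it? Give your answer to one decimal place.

24.0

T̂ = ρX + (1 − ρ)μ  ⇒  X = (T̂ − (1 − ρ)μ) / ρ
X = (22.2072 − 0.249 × 16.8) / 0.751 = (22.2072 − 4.1832) / 0.751 = 18.0240 / 0.751 = 24.000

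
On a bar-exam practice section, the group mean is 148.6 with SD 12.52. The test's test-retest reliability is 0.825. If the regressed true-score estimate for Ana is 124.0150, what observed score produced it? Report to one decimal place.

118.8

T̂ = ρX + (1 − ρ)μ  ⇒  X = (T̂ − (1 − ρ)μ) / ρ
X = (124.0150 − 0.175 × 148.6) / 0.825 = (124.0150 − 26.0050) / 0.825 = 98.0100 / 0.825 = 118.800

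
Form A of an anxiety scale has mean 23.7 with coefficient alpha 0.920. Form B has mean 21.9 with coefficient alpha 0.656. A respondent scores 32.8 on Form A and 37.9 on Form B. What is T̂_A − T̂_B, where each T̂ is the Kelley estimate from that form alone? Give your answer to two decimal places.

-0.32

T̂_A = 0.920(32.8) + 0.080(23.7) = 32.0720
T̂_B = 0.656(37.9) + 0.344(21.9) = 32.3960
T̂_A − T̂_B = -0.3240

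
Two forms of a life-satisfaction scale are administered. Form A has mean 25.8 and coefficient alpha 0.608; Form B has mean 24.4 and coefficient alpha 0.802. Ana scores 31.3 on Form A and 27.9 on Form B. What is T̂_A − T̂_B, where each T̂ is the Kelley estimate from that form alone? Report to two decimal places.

T̂_A = 0.608(31.3) + 0.392(25.8) = 29.1440
T̂_B = 0.802(27.9) + 0.198(24.4) = 27.2070
T̂_A − T̂_B = 1.9370

1.94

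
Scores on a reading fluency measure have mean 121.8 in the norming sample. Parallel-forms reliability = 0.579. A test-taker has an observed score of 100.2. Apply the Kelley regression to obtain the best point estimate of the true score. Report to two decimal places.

Regress the observed score toward the mean by the unreliability: T̂ = 0.579·100.2 + 0.421·121.8 = 58.0158 + 51.2778 = 109.294.

109.29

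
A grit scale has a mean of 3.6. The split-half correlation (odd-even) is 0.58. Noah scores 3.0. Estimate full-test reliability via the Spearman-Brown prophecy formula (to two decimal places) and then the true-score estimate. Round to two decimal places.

3.16

Spearman-Brown: ρ = 2r/(1 + r) = 2(0.58)/(1 + 0.58) = 1.160/1.58 = 0.7342 → 0.73
T̂ = 0.73(3.0) + 0.27(3.6) = 2.190 + 0.972 = 3.162 → 3.16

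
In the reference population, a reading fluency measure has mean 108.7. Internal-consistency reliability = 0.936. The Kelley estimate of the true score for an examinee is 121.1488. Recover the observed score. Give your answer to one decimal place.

122.0

T̂ = ρX + (1 − ρ)μ  ⇒  X = (T̂ − (1 − ρ)μ) / ρ
X = (121.1488 − 0.064 × 108.7) / 0.936 = (121.1488 − 6.9568) / 0.936 = 114.1920 / 0.936 = 122.000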